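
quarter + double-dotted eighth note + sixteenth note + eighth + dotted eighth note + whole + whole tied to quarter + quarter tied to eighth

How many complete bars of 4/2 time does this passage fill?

One bar of 4/2 = 64 thirty-second notes.
Convert each value to thirty-second notes: quarter = 8; double-dotted eighth note = 7; sixteenth note = 2; eighth = 4; dotted eighth note = 6; whole = 32; whole tied to quarter (whole + quarter) = 40; quarter tied to eighth (quarter + eighth) = 12.
Altogether 8 + 7 + 2 + 4 + 6 + 32 + 40 + 12 = 111.
111 ÷ 64 = 1 complete bar with 47 left over.

1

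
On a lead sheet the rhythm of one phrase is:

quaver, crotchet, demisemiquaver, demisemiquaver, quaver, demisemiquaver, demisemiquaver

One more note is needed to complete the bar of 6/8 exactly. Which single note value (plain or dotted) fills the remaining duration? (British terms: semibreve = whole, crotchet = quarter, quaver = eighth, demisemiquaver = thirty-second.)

The bar of 6/8 = 24 thirty-second notes.
Working in thirty-second notes: quaver = 4; crotchet = 8; demisemiquaver = 1; demisemiquaver = 1; quaver = 4; demisemiquaver = 1; demisemiquaver = 1.
Altogether 4 + 8 + 1 + 1 + 4 + 1 + 1 = 20.
Remaining: 24 − 20 = 4 thirty-second notes, which is a eighth note.

eighth note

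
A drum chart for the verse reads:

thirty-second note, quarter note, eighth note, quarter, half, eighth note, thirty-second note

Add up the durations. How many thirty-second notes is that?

42

In thirty-second notes: thirty-second note = 1; quarter note = 8; eighth note = 4; quarter = 8; half = 16; eighth note = 4; thirty-second note = 1.
Sum: 1 + 8 + 4 + 8 + 16 + 4 + 1 = 42 thirty-second notes.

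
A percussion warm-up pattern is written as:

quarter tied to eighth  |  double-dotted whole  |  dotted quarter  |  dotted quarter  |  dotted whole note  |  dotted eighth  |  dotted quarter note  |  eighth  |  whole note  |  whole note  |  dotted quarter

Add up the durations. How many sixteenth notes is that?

Convert each value to sixteenth notes: quarter tied to eighth (quarter + eighth) = 6; double-dotted whole = 28; dotted quarter = 6; dotted quarter = 6; dotted whole note = 24; dotted eighth = 3; dotted quarter note = 6; eighth = 2; whole note = 16; whole note = 16; dotted quarter = 6.
Adding: 6 + 28 + 6 + 6 + 24 + 3 + 6 + 2 + 16 + 16 + 6 = 119 sixteenth notes.

119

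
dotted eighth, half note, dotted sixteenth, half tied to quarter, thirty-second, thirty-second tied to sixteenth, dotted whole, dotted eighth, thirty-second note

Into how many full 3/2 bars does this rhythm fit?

2

One bar of 3/2 = 48 thirty-second notes.
Convert each value to thirty-second notes: dotted eighth = 6; half note = 16; dotted sixteenth = 3; half tied to quarter (half + quarter) = 24; thirty-second = 1; thirty-second tied to sixteenth (thirty-second + sixteenth) = 3; dotted whole = 48; dotted eighth = 6; thirty-second note = 1.
Total: 6 + 16 + 3 + 24 + 1 + 3 + 48 + 6 + 1 = 108.
108 ÷ 48 = 2 complete bars with 12 left over.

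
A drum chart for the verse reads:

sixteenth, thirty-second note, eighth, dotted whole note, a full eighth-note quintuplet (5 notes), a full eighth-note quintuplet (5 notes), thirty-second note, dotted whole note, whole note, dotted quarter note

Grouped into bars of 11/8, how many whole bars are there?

4

One bar of 11/8 = 44 thirty-second notes.
In thirty-second notes: sixteenth = 2; thirty-second note = 1; eighth = 4; dotted whole note = 48; a full eighth-note quintuplet (5 notes) (five quintuplet eighths span one half) = 16; a full eighth-note quintuplet (5 notes) (five quintuplet eighths span one half) = 16; thirty-second note = 1; dotted whole note = 48; whole note = 32; dotted quarter note = 12.
Adding: 2 + 1 + 4 + 48 + 16 + 16 + 1 + 48 + 32 + 12 = 180.
180 ÷ 44 = 4 complete bars with 4 left over.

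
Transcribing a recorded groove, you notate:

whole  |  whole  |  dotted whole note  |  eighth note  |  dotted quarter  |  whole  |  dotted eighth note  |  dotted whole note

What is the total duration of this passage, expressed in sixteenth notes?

Express everything in sixteenth notes: whole = 16; whole = 16; dotted whole note = 24; eighth note = 2; dotted quarter = 6; whole = 16; dotted eighth note = 3; dotted whole note = 24.
Total: 16 + 16 + 24 + 2 + 6 + 16 + 3 + 24 = 107 sixteenth notes.

107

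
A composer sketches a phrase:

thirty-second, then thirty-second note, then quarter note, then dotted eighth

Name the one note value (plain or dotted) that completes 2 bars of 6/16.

quarter note

2 bars of 6/16 = 24 thirty-second notes.
Working in thirty-second notes: thirty-second = 1; thirty-second note = 1; quarter note = 8; dotted eighth = 6.
Sum: 1 + 1 + 8 + 6 = 16.
Remaining: 24 − 16 = 8 thirty-second notes, which is a quarter note.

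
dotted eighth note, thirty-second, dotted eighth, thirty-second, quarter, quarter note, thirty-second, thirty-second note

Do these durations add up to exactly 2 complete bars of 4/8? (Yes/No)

One bar of 4/8 = 16 thirty-second notes, so 2 bars = 32.
Working in thirty-second notes: dotted eighth note = 6; thirty-second = 1; dotted eighth = 6; thirty-second = 1; quarter = 8; quarter note = 8; thirty-second = 1; thirty-second note = 1.
Altogether 6 + 1 + 6 + 1 + 8 + 8 + 1 + 1 = 32.
32 equals 32, so the answer is Yes.

Yes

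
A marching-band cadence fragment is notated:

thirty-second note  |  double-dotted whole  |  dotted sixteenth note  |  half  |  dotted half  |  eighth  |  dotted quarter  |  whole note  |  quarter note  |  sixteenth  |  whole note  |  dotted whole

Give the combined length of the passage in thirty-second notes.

238

Each duration in thirty-second notes: thirty-second note = 1; double-dotted whole = 56; dotted sixteenth note = 3; half = 16; dotted half = 24; eighth = 4; dotted quarter = 12; whole note = 32; quarter note = 8; sixteenth = 2; whole note = 32; dotted whole = 48.
Adding: 1 + 56 + 3 + 16 + 24 + 4 + 12 + 32 + 8 + 2 + 32 + 48 = 238 thirty-second notes.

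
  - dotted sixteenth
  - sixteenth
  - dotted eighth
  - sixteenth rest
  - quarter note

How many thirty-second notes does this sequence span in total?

21

Express everything in thirty-second notes: dotted sixteenth = 3; sixteenth = 2; dotted eighth = 6; sixteenth rest = 2; quarter note = 8.
Sum: 3 + 2 + 6 + 2 + 8 = 21 thirty-second notes.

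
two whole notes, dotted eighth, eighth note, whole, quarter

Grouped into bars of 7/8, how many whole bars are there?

4

One bar of 7/8 = 14 sixteenth notes.
Working in sixteenth notes: whole note = 16; whole note = 16; dotted eighth = 3; eighth note = 2; whole = 16; quarter = 4.
Adding: 16 + 16 + 3 + 2 + 16 + 4 = 57.
57 ÷ 14 = 4 complete bars with 1 left over.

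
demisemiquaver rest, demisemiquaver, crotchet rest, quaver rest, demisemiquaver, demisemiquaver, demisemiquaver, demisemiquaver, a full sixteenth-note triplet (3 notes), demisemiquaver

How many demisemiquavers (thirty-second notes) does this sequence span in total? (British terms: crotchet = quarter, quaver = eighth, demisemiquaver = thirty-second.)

Each duration in thirty-second notes: demisemiquaver rest = 1; demisemiquaver = 1; crotchet rest = 8; quaver rest = 4; demisemiquaver = 1; demisemiquaver = 1; demisemiquaver = 1; demisemiquaver = 1; a full sixteenth-note triplet (3 notes) (three triplet sixteenths span one eighth) = 4; demisemiquaver = 1.
Adding: 1 + 1 + 8 + 4 + 1 + 1 + 1 + 1 + 4 + 1 = 23 thirty-second notes.

23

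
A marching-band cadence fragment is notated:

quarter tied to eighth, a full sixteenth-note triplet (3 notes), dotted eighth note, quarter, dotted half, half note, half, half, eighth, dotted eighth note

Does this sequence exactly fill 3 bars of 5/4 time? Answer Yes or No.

One bar of 5/4 = 20 sixteenth notes, so 3 bars = 60.
In sixteenth notes: quarter tied to eighth (quarter + eighth) = 6; a full sixteenth-note triplet (3 notes) (three triplet sixteenths span one eighth) = 2; dotted eighth note = 3; quarter = 4; dotted half = 12; half note = 8; half = 8; half = 8; eighth = 2; dotted eighth note = 3.
Adding: 6 + 2 + 3 + 4 + 12 + 8 + 8 + 8 + 2 + 3 = 56.
56 falls short of 60, so the answer is No.

No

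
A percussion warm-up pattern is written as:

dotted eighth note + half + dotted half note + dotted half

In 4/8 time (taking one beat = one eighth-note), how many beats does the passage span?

17.5

One eighth-note beat = 2 sixteenth notes.
In sixteenth notes: dotted eighth note = 3; half = 8; dotted half note = 12; dotted half = 12.
Total: 3 + 8 + 12 + 12 = 35.
35 ÷ 2 = 17.5 beats.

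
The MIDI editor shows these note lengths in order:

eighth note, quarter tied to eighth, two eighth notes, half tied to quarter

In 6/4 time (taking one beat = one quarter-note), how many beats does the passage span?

One quarter-note beat = 2 eighth notes.
Express everything in eighth notes: eighth note = 1; quarter tied to eighth (quarter + eighth) = 3; eighth note = 1; eighth note = 1; half tied to quarter (half + quarter) = 6.
Adding: 1 + 3 + 1 + 1 + 6 = 12.
12 ÷ 2 = 6 beats.

6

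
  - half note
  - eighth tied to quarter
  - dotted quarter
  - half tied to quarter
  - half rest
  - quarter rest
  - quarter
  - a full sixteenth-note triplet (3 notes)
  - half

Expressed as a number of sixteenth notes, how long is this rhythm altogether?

Express everything in sixteenth notes: half note = 8; eighth tied to quarter (eighth + quarter) = 6; dotted quarter = 6; half tied to quarter (half + quarter) = 12; half rest = 8; quarter rest = 4; quarter = 4; a full sixteenth-note triplet (3 notes) (three triplet sixteenths span one eighth) = 2; half = 8.
Adding: 8 + 6 + 6 + 12 + 8 + 4 + 4 + 2 + 8 = 58 sixteenth notes.

58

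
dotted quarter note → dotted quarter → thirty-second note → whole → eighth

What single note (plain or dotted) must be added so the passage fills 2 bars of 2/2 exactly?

2 bars of 2/2 = 64 thirty-second notes.
Each duration in thirty-second notes: dotted quarter note = 12; dotted quarter = 12; thirty-second note = 1; whole = 32; eighth = 4.
Total: 12 + 12 + 1 + 32 + 4 = 61.
Remaining: 64 − 61 = 3 thirty-second notes, which is a dotted sixteenth note.

dotted sixteenth note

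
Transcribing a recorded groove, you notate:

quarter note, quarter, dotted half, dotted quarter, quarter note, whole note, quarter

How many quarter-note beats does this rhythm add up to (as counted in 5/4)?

One quarter-note beat = 2 eighth notes.
Each duration in eighth notes: quarter note = 2; quarter = 2; dotted half = 6; dotted quarter = 3; quarter note = 2; whole note = 8; quarter = 2.
Sum: 2 + 2 + 6 + 3 + 2 + 8 + 2 = 25.
25 ÷ 2 = 12.5 beats.

12.5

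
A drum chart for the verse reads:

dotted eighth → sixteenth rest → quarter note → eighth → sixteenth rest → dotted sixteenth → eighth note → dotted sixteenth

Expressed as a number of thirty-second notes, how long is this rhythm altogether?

Each duration in thirty-second notes: dotted eighth = 6; sixteenth rest = 2; quarter note = 8; eighth = 4; sixteenth rest = 2; dotted sixteenth = 3; eighth note = 4; dotted sixteenth = 3.
Adding: 6 + 2 + 8 + 4 + 2 + 3 + 4 + 3 = 32 thirty-second notes.

32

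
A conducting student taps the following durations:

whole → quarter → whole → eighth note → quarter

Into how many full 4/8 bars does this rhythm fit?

One bar of 4/8 = 4 eighth notes.
Convert each value to eighth notes: whole = 8; quarter = 2; whole = 8; eighth note = 1; quarter = 2.
Adding: 8 + 2 + 8 + 1 + 2 = 21.
21 ÷ 4 = 5 complete bars with 1 left over.

5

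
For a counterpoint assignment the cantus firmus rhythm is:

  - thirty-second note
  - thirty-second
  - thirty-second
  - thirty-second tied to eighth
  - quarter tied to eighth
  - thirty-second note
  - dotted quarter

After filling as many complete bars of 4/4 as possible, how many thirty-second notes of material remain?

1

One bar of 4/4 = 32 thirty-second notes.
Working in thirty-second notes: thirty-second note = 1; thirty-second = 1; thirty-second = 1; thirty-second tied to eighth (thirty-second + eighth) = 5; quarter tied to eighth (quarter + eighth) = 12; thirty-second note = 1; dotted quarter = 12.
Total: 1 + 1 + 1 + 5 + 12 + 1 + 12 = 33.
33 ÷ 32 = 1 complete bar with 1 thirty-second note remaining.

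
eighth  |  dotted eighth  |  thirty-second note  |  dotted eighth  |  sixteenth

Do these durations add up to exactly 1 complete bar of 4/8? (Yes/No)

No

One bar of 4/8 = 16 thirty-second notes.
Working in thirty-second notes: eighth = 4; dotted eighth = 6; thirty-second note = 1; dotted eighth = 6; sixteenth = 2.
Adding: 4 + 6 + 1 + 6 + 2 = 19.
19 exceeds 16, so the answer is No.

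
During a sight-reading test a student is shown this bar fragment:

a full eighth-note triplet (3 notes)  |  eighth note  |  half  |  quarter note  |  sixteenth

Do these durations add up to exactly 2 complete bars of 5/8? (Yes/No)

No

One bar of 5/8 = 10 sixteenth notes, so 2 bars = 20.
Convert each value to sixteenth notes: a full eighth-note triplet (3 notes) (three triplet eighths span one quarter) = 4; eighth note = 2; half = 8; quarter note = 4; sixteenth = 1.
Sum: 4 + 2 + 8 + 4 + 1 = 19.
19 falls short of 20, so the answer is No.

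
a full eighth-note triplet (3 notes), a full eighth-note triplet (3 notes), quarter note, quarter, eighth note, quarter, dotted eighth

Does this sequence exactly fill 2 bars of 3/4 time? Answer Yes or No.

No

One bar of 3/4 = 12 sixteenth notes, so 2 bars = 24.
Each duration in sixteenth notes: a full eighth-note triplet (3 notes) (three triplet eighths span one quarter) = 4; a full eighth-note triplet (3 notes) (three triplet eighths span one quarter) = 4; quarter note = 4; quarter = 4; eighth note = 2; quarter = 4; dotted eighth = 3.
Sum: 4 + 4 + 4 + 4 + 2 + 4 + 3 = 25.
25 exceeds 24, so the answer is No.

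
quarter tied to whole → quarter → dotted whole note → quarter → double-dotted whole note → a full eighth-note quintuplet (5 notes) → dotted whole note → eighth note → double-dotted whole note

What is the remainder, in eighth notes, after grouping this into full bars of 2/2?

7

One bar of 2/2 = 8 eighth notes.
Each duration in eighth notes: quarter tied to whole (quarter + whole) = 10; quarter = 2; dotted whole note = 12; quarter = 2; double-dotted whole note = 14; a full eighth-note quintuplet (5 notes) (five quintuplet eighths span one half) = 4; dotted whole note = 12; eighth note = 1; double-dotted whole note = 14.
Sum: 10 + 2 + 12 + 2 + 14 + 4 + 12 + 1 + 14 = 71.
71 ÷ 8 = 8 complete bars with 7 eighth notes remaining.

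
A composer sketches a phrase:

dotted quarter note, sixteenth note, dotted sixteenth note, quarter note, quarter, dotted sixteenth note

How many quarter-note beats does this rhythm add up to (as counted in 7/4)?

4.5

One quarter-note beat = 8 thirty-second notes.
Working in thirty-second notes: dotted quarter note = 12; sixteenth note = 2; dotted sixteenth note = 3; quarter note = 8; quarter = 8; dotted sixteenth note = 3.
Altogether 12 + 2 + 3 + 8 + 8 + 3 = 36.
36 ÷ 8 = 4.5 beats.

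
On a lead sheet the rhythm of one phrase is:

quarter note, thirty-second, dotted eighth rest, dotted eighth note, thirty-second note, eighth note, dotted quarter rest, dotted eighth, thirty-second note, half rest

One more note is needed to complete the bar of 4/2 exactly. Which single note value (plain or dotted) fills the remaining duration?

dotted sixteenth note

The bar of 4/2 = 64 thirty-second notes.
Each duration in thirty-second notes: quarter note = 8; thirty-second = 1; dotted eighth rest = 6; dotted eighth note = 6; thirty-second note = 1; eighth note = 4; dotted quarter rest = 12; dotted eighth = 6; thirty-second note = 1; half rest = 16.
Altogether 8 + 1 + 6 + 6 + 1 + 4 + 12 + 6 + 1 + 16 = 61.
Remaining: 64 − 61 = 3 thirty-second notes, which is a dotted sixteenth note.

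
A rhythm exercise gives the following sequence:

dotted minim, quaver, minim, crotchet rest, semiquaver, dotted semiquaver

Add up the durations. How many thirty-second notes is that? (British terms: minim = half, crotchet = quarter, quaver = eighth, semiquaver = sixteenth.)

57

Convert each value to thirty-second notes: dotted minim = 24; quaver = 4; minim = 16; crotchet rest = 8; semiquaver = 2; dotted semiquaver = 3.
Altogether 24 + 4 + 16 + 8 + 2 + 3 = 57 thirty-second notes.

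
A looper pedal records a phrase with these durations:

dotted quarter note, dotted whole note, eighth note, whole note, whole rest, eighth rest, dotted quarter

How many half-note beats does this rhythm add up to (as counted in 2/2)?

One half-note beat = 4 eighth notes.
Convert each value to eighth notes: dotted quarter note = 3; dotted whole note = 12; eighth note = 1; whole note = 8; whole rest = 8; eighth rest = 1; dotted quarter = 3.
Altogether 3 + 12 + 1 + 8 + 8 + 1 + 3 = 36.
36 ÷ 4 = 9 beats.

9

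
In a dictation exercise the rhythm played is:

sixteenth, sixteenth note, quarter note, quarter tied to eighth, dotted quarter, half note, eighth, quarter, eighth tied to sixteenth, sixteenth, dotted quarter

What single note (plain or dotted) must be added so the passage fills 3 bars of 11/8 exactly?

dotted whole note

3 bars of 11/8 = 66 sixteenth notes.
Each duration in sixteenth notes: sixteenth = 1; sixteenth note = 1; quarter note = 4; quarter tied to eighth (quarter + eighth) = 6; dotted quarter = 6; half note = 8; eighth = 2; quarter = 4; eighth tied to sixteenth (eighth + sixteenth) = 3; sixteenth = 1; dotted quarter = 6.
Sum: 1 + 1 + 4 + 6 + 6 + 8 + 2 + 4 + 3 + 1 + 6 = 42.
Remaining: 66 − 42 = 24 sixteenth notes, which is a dotted whole note.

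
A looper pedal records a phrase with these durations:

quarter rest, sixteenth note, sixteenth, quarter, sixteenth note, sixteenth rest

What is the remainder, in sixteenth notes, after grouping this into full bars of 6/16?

0

One bar of 6/16 = 6 sixteenth notes.
Working in sixteenth notes: quarter rest = 4; sixteenth note = 1; sixteenth = 1; quarter = 4; sixteenth note = 1; sixteenth rest = 1.
Altogether 4 + 1 + 1 + 4 + 1 + 1 = 12.
12 ÷ 6 = 2 complete bars with 0 sixteenth notes remaining.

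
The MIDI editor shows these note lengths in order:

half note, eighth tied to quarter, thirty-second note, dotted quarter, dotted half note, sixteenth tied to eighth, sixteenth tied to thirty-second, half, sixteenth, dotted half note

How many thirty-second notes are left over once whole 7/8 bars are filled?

One bar of 7/8 = 28 thirty-second notes.
Each duration in thirty-second notes: half note = 16; eighth tied to quarter (eighth + quarter) = 12; thirty-second note = 1; dotted quarter = 12; dotted half note = 24; sixteenth tied to eighth (sixteenth + eighth) = 6; sixteenth tied to thirty-second (sixteenth + thirty-second) = 3; half = 16; sixteenth = 2; dotted half note = 24.
Adding: 16 + 12 + 1 + 12 + 24 + 6 + 3 + 16 + 2 + 24 = 116.
116 ÷ 28 = 4 complete bars with 4 thirty-second notes remaining.

4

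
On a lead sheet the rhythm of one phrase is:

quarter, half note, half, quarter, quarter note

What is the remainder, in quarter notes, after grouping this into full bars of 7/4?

One bar of 7/4 = 7 quarter notes.
Express everything in quarter notes: quarter = 1; half note = 2; half = 2; quarter = 1; quarter note = 1.
Adding: 1 + 2 + 2 + 1 + 1 = 7.
7 ÷ 7 = 1 complete bar with 0 quarter notes remaining.

0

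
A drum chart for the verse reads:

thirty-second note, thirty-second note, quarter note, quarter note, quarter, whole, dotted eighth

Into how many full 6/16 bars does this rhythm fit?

One bar of 6/16 = 12 thirty-second notes.
Express everything in thirty-second notes: thirty-second note = 1; thirty-second note = 1; quarter note = 8; quarter note = 8; quarter = 8; whole = 32; dotted eighth = 6.
Sum: 1 + 1 + 8 + 8 + 8 + 32 + 6 = 64.
64 ÷ 12 = 5 complete bars with 4 left over.

5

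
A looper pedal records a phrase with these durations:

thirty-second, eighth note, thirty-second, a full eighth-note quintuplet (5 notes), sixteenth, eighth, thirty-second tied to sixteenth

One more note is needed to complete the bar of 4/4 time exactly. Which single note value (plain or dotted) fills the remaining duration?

thirty-second note

The bar of 4/4 = 32 thirty-second notes.
In thirty-second notes: thirty-second = 1; eighth note = 4; thirty-second = 1; a full eighth-note quintuplet (5 notes) (five quintuplet eighths span one half) = 16; sixteenth = 2; eighth = 4; thirty-second tied to sixteenth (thirty-second + sixteenth) = 3.
Sum: 1 + 4 + 1 + 16 + 2 + 4 + 3 = 31.
Remaining: 32 − 31 = 1 thirty-second note, which is a thirty-second note.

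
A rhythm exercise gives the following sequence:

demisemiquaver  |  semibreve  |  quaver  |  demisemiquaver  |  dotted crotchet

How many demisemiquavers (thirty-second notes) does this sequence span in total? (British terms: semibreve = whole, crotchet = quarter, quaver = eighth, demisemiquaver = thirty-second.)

In thirty-second notes: demisemiquaver = 1; semibreve = 32; quaver = 4; demisemiquaver = 1; dotted crotchet = 12.
Total: 1 + 32 + 4 + 1 + 12 = 50 thirty-second notes.

50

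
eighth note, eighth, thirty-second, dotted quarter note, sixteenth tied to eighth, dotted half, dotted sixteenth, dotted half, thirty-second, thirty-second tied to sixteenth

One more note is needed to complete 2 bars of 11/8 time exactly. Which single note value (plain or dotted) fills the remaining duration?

dotted eighth note

2 bars of 11/8 = 88 thirty-second notes.
Express everything in thirty-second notes: eighth note = 4; eighth = 4; thirty-second = 1; dotted quarter note = 12; sixteenth tied to eighth (sixteenth + eighth) = 6; dotted half = 24; dotted sixteenth = 3; dotted half = 24; thirty-second = 1; thirty-second tied to sixteenth (thirty-second + sixteenth) = 3.
Sum: 4 + 4 + 1 + 12 + 6 + 24 + 3 + 24 + 1 + 3 = 82.
Remaining: 88 − 82 = 6 thirty-second notes, which is a dotted eighth note.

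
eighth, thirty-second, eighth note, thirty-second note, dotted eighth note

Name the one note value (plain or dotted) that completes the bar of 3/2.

whole note

The bar of 3/2 = 48 thirty-second notes.
Express everything in thirty-second notes: eighth = 4; thirty-second = 1; eighth note = 4; thirty-second note = 1; dotted eighth note = 6.
Total: 4 + 1 + 4 + 1 + 6 = 16.
Remaining: 48 − 16 = 32 thirty-second notes, which is a whole note.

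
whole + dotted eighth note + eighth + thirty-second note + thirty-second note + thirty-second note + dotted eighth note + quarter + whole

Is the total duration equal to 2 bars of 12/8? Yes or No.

One bar of 12/8 = 48 thirty-second notes, so 2 bars = 96.
Convert each value to thirty-second notes: whole = 32; dotted eighth note = 6; eighth = 4; thirty-second note = 1; thirty-second note = 1; thirty-second note = 1; dotted eighth note = 6; quarter = 8; whole = 32.
Adding: 32 + 6 + 4 + 1 + 1 + 1 + 6 + 8 + 32 = 91.
91 falls short of 96, so the answer is No.

No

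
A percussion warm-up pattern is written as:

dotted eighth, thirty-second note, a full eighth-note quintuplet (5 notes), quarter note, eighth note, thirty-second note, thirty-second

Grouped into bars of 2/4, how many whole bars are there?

One bar of 2/4 = 16 thirty-second notes.
Working in thirty-second notes: dotted eighth = 6; thirty-second note = 1; a full eighth-note quintuplet (5 notes) (five quintuplet eighths span one half) = 16; quarter note = 8; eighth note = 4; thirty-second note = 1; thirty-second = 1.
Total: 6 + 1 + 16 + 8 + 4 + 1 + 1 = 37.
37 ÷ 16 = 2 complete bars with 5 left over.

2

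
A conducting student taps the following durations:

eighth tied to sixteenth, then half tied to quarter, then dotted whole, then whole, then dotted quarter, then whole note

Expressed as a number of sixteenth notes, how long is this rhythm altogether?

77

Each duration in sixteenth notes: eighth tied to sixteenth (eighth + sixteenth) = 3; half tied to quarter (half + quarter) = 12; dotted whole = 24; whole = 16; dotted quarter = 6; whole note = 16.
Altogether 3 + 12 + 24 + 16 + 6 + 16 = 77 sixteenth notes.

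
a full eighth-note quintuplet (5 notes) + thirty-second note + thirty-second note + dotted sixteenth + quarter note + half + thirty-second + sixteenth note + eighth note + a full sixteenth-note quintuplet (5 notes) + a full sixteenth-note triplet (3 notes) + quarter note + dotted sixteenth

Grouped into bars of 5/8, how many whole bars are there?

One bar of 5/8 = 20 thirty-second notes.
In thirty-second notes: a full eighth-note quintuplet (5 notes) (five quintuplet eighths span one half) = 16; thirty-second note = 1; thirty-second note = 1; dotted sixteenth = 3; quarter note = 8; half = 16; thirty-second = 1; sixteenth note = 2; eighth note = 4; a full sixteenth-note quintuplet (5 notes) (five quintuplet sixteenths span one quarter) = 8; a full sixteenth-note triplet (3 notes) (three triplet sixteenths span one eighth) = 4; quarter note = 8; dotted sixteenth = 3.
Sum: 16 + 1 + 1 + 3 + 8 + 16 + 1 + 2 + 4 + 8 + 4 + 8 + 3 = 75.
75 ÷ 20 = 3 complete bars with 15 left over.

3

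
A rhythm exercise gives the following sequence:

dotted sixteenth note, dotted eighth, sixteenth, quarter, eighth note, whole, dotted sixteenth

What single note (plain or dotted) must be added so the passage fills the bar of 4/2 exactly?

dotted eighth note

The bar of 4/2 = 64 thirty-second notes.
Convert each value to thirty-second notes: dotted sixteenth note = 3; dotted eighth = 6; sixteenth = 2; quarter = 8; eighth note = 4; whole = 32; dotted sixteenth = 3.
Altogether 3 + 6 + 2 + 8 + 4 + 32 + 3 = 58.
Remaining: 64 − 58 = 6 thirty-second notes, which is a dotted eighth note.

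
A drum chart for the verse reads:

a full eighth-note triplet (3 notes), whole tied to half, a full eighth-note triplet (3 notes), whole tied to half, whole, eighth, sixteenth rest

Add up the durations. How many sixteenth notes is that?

75

In sixteenth notes: a full eighth-note triplet (3 notes) (three triplet eighths span one quarter) = 4; whole tied to half (whole + half) = 24; a full eighth-note triplet (3 notes) (three triplet eighths span one quarter) = 4; whole tied to half (whole + half) = 24; whole = 16; eighth = 2; sixteenth rest = 1.
Altogether 4 + 24 + 4 + 24 + 16 + 2 + 1 = 75 sixteenth notes.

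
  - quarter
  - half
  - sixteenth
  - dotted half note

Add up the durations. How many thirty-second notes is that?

Express everything in thirty-second notes: quarter = 8; half = 16; sixteenth = 2; dotted half note = 24.
Altogether 8 + 16 + 2 + 24 = 50 thirty-second notes.

50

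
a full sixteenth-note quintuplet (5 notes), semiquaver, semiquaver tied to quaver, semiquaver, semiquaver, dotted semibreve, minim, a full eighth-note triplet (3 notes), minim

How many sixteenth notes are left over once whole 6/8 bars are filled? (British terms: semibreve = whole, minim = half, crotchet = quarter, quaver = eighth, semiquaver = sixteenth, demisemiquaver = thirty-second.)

One bar of 6/8 = 12 sixteenth notes.
Convert each value to sixteenth notes: a full sixteenth-note quintuplet (5 notes) (five quintuplet sixteenths span one quarter) = 4; semiquaver = 1; semiquaver tied to quaver (semiquaver + quaver) = 3; semiquaver = 1; semiquaver = 1; dotted semibreve = 24; minim = 8; a full eighth-note triplet (3 notes) (three triplet eighths span one quarter) = 4; minim = 8.
Altogether 4 + 1 + 3 + 1 + 1 + 24 + 8 + 4 + 8 = 54.
54 ÷ 12 = 4 complete bars with 6 sixteenth notes remaining.

6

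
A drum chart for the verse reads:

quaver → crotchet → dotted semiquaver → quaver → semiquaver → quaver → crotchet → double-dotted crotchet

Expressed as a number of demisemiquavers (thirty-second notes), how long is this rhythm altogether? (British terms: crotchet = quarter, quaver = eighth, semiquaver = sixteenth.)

47

Express everything in thirty-second notes: quaver = 4; crotchet = 8; dotted semiquaver = 3; quaver = 4; semiquaver = 2; quaver = 4; crotchet = 8; double-dotted crotchet = 14.
Adding: 4 + 8 + 3 + 4 + 2 + 4 + 8 + 14 = 47 thirty-second notes.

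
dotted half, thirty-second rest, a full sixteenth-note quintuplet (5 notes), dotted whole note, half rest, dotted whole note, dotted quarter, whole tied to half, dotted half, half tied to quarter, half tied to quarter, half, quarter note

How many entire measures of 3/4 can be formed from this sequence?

One bar of 3/4 = 24 thirty-second notes.
Express everything in thirty-second notes: dotted half = 24; thirty-second rest = 1; a full sixteenth-note quintuplet (5 notes) (five quintuplet sixteenths span one quarter) = 8; dotted whole note = 48; half rest = 16; dotted whole note = 48; dotted quarter = 12; whole tied to half (whole + half) = 48; dotted half = 24; half tied to quarter (half + quarter) = 24; half tied to quarter (half + quarter) = 24; half = 16; quarter note = 8.
Total: 24 + 1 + 8 + 48 + 16 + 48 + 12 + 48 + 24 + 24 + 24 + 16 + 8 = 301.
301 ÷ 24 = 12 complete bars with 13 left over.

12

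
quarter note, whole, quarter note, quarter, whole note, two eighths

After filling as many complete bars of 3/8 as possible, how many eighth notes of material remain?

One bar of 3/8 = 3 eighth notes.
Express everything in eighth notes: quarter note = 2; whole = 8; quarter note = 2; quarter = 2; whole note = 8; eighth = 1; eighth = 1.
Adding: 2 + 8 + 2 + 2 + 8 + 1 + 1 = 24.
24 ÷ 3 = 8 complete bars with 0 eighth notes remaining.

0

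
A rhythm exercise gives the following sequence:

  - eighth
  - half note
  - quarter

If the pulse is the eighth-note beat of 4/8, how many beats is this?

7

One eighth-note beat = 2 sixteenth notes.
Convert each value to sixteenth notes: eighth = 2; half note = 8; quarter = 4.
Total: 2 + 8 + 4 = 14.
14 ÷ 2 = 7 beats.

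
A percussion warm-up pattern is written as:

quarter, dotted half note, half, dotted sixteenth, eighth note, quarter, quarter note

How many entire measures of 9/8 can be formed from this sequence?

1

One bar of 9/8 = 36 thirty-second notes.
Working in thirty-second notes: quarter = 8; dotted half note = 24; half = 16; dotted sixteenth = 3; eighth note = 4; quarter = 8; quarter note = 8.
Sum: 8 + 24 + 16 + 3 + 4 + 8 + 8 = 71.
71 ÷ 36 = 1 complete bar with 35 left over.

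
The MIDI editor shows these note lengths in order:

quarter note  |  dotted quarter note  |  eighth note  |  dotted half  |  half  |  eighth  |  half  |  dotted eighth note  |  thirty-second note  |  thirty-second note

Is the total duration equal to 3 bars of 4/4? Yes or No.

No

One bar of 4/4 = 32 thirty-second notes, so 3 bars = 96.
In thirty-second notes: quarter note = 8; dotted quarter note = 12; eighth note = 4; dotted half = 24; half = 16; eighth = 4; half = 16; dotted eighth note = 6; thirty-second note = 1; thirty-second note = 1.
Total: 8 + 12 + 4 + 24 + 16 + 4 + 16 + 6 + 1 + 1 = 92.
92 falls short of 96, so the answer is No.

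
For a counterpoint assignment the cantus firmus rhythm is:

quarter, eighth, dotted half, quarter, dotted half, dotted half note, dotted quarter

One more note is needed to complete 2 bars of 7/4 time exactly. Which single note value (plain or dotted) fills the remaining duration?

2 bars of 7/4 = 28 eighth notes.
Each duration in eighth notes: quarter = 2; eighth = 1; dotted half = 6; quarter = 2; dotted half = 6; dotted half note = 6; dotted quarter = 3.
Altogether 2 + 1 + 6 + 2 + 6 + 6 + 3 = 26.
Remaining: 28 − 26 = 2 eighth notes, which is a quarter note.

quarter note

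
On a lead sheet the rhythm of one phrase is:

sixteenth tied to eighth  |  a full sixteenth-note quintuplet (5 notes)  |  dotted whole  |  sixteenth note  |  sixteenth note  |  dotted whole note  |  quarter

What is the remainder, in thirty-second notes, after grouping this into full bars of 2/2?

One bar of 2/2 = 16 sixteenth notes.
Working in sixteenth notes: sixteenth tied to eighth (sixteenth + eighth) = 3; a full sixteenth-note quintuplet (5 notes) (five quintuplet sixteenths span one quarter) = 4; dotted whole = 24; sixteenth note = 1; sixteenth note = 1; dotted whole note = 24; quarter = 4.
Total: 3 + 4 + 24 + 1 + 1 + 24 + 4 = 61.
61 ÷ 16 = 3 complete bars with 13 sixteenth notes remaining = 26 thirty-second notes.

26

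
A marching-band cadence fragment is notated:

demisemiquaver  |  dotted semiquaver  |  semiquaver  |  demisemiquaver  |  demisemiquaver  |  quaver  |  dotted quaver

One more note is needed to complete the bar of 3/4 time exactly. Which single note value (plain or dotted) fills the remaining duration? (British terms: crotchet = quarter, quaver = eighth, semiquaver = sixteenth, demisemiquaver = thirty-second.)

The bar of 3/4 = 24 thirty-second notes.
Working in thirty-second notes: demisemiquaver = 1; dotted semiquaver = 3; semiquaver = 2; demisemiquaver = 1; demisemiquaver = 1; quaver = 4; dotted quaver = 6.
Altogether 1 + 3 + 2 + 1 + 1 + 4 + 6 = 18.
Remaining: 24 − 18 = 6 thirty-second notes, which is a dotted eighth note.

dotted eighth note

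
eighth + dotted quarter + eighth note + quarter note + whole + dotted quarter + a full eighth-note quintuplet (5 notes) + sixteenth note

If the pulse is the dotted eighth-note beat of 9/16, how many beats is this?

One dotted eighth-note beat = 3 sixteenth notes.
Express everything in sixteenth notes: eighth = 2; dotted quarter = 6; eighth note = 2; quarter note = 4; whole = 16; dotted quarter = 6; a full eighth-note quintuplet (5 notes) (five quintuplet eighths span one half) = 8; sixteenth note = 1.
Adding: 2 + 6 + 2 + 4 + 16 + 6 + 8 + 1 = 45.
45 ÷ 3 = 15 beats.

15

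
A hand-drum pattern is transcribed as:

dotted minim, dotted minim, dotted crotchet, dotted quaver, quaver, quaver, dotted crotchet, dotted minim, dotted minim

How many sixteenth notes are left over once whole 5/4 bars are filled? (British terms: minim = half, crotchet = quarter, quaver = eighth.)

One bar of 5/4 = 20 sixteenth notes.
Each duration in sixteenth notes: dotted minim = 12; dotted minim = 12; dotted crotchet = 6; dotted quaver = 3; quaver = 2; quaver = 2; dotted crotchet = 6; dotted minim = 12; dotted minim = 12.
Adding: 12 + 12 + 6 + 3 + 2 + 2 + 6 + 12 + 12 = 67.
67 ÷ 20 = 3 complete bars with 7 sixteenth notes remaining.

7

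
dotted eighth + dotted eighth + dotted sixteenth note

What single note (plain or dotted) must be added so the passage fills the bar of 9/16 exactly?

dotted sixteenth note

The bar of 9/16 = 18 thirty-second notes.
Working in thirty-second notes: dotted eighth = 6; dotted eighth = 6; dotted sixteenth note = 3.
Sum: 6 + 6 + 3 = 15.
Remaining: 18 − 15 = 3 thirty-second notes, which is a dotted sixteenth note.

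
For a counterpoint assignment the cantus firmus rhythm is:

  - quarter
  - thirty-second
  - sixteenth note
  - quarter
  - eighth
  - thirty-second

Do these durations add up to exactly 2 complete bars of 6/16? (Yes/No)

Yes

One bar of 6/16 = 12 thirty-second notes, so 2 bars = 24.
Working in thirty-second notes: quarter = 8; thirty-second = 1; sixteenth note = 2; quarter = 8; eighth = 4; thirty-second = 1.
Total: 8 + 1 + 2 + 8 + 4 + 1 = 24.
24 equals 24, so the answer is Yes.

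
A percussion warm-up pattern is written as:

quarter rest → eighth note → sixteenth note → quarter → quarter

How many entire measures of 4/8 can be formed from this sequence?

1

One bar of 4/8 = 8 sixteenth notes.
Express everything in sixteenth notes: quarter rest = 4; eighth note = 2; sixteenth note = 1; quarter = 4; quarter = 4.
Altogether 4 + 2 + 1 + 4 + 4 = 15.
15 ÷ 8 = 1 complete bar with 7 left over.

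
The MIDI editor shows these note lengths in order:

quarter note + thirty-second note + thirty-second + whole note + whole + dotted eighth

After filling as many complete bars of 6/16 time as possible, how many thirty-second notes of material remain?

One bar of 6/16 = 12 thirty-second notes.
Working in thirty-second notes: quarter note = 8; thirty-second note = 1; thirty-second = 1; whole note = 32; whole = 32; dotted eighth = 6.
Sum: 8 + 1 + 1 + 32 + 32 + 6 = 80.
80 ÷ 12 = 6 complete bars with 8 thirty-second notes remaining.

8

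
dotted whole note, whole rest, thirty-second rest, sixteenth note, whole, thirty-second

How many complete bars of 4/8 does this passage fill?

7

One bar of 4/8 = 16 thirty-second notes.
Each duration in thirty-second notes: dotted whole note = 48; whole rest = 32; thirty-second rest = 1; sixteenth note = 2; whole = 32; thirty-second = 1.
Total: 48 + 32 + 1 + 2 + 32 + 1 = 116.
116 ÷ 16 = 7 complete bars with 4 left over.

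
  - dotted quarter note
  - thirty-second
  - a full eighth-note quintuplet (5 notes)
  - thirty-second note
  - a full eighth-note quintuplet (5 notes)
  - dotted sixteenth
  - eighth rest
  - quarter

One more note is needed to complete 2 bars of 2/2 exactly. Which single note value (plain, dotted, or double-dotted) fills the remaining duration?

dotted sixteenth note

2 bars of 2/2 = 64 thirty-second notes.
Convert each value to thirty-second notes: dotted quarter note = 12; thirty-second = 1; a full eighth-note quintuplet (5 notes) (five quintuplet eighths span one half) = 16; thirty-second note = 1; a full eighth-note quintuplet (5 notes) (five quintuplet eighths span one half) = 16; dotted sixteenth = 3; eighth rest = 4; quarter = 8.
Sum: 12 + 1 + 16 + 1 + 16 + 3 + 4 + 8 = 61.
Remaining: 64 − 61 = 3 thirty-second notes, which is a dotted sixteenth note.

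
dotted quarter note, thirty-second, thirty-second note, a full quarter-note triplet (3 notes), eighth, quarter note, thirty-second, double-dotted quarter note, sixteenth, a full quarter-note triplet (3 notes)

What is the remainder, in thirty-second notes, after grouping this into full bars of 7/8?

19

One bar of 7/8 = 28 thirty-second notes.
In thirty-second notes: dotted quarter note = 12; thirty-second = 1; thirty-second note = 1; a full quarter-note triplet (3 notes) (three triplet quarters span one half) = 16; eighth = 4; quarter note = 8; thirty-second = 1; double-dotted quarter note = 14; sixteenth = 2; a full quarter-note triplet (3 notes) (three triplet quarters span one half) = 16.
Sum: 12 + 1 + 1 + 16 + 4 + 8 + 1 + 14 + 2 + 16 = 75.
75 ÷ 28 = 2 complete bars with 19 thirty-second notes remaining.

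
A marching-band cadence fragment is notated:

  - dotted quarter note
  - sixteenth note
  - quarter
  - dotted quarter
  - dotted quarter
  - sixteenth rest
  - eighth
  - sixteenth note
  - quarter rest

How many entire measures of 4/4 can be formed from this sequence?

One bar of 4/4 = 16 sixteenth notes.
Express everything in sixteenth notes: dotted quarter note = 6; sixteenth note = 1; quarter = 4; dotted quarter = 6; dotted quarter = 6; sixteenth rest = 1; eighth = 2; sixteenth note = 1; quarter rest = 4.
Adding: 6 + 1 + 4 + 6 + 6 + 1 + 2 + 1 + 4 = 31.
31 ÷ 16 = 1 complete bar with 15 left over.

1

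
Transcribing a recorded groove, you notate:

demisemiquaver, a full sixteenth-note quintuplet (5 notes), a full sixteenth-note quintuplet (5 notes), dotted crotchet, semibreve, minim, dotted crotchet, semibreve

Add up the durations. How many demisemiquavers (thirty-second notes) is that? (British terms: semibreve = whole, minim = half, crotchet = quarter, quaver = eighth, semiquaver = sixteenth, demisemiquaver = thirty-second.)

Express everything in thirty-second notes: demisemiquaver = 1; a full sixteenth-note quintuplet (5 notes) (five quintuplet sixteenths span one quarter) = 8; a full sixteenth-note quintuplet (5 notes) (five quintuplet sixteenths span one quarter) = 8; dotted crotchet = 12; semibreve = 32; minim = 16; dotted crotchet = 12; semibreve = 32.
Adding: 1 + 8 + 8 + 12 + 32 + 16 + 12 + 32 = 121 thirty-second notes.

121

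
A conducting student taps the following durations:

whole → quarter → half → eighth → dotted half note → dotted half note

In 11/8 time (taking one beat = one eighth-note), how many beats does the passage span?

27

One eighth-note beat = 2 sixteenth notes.
Express everything in sixteenth notes: whole = 16; quarter = 4; half = 8; eighth = 2; dotted half note = 12; dotted half note = 12.
Sum: 16 + 4 + 8 + 2 + 12 + 12 = 54.
54 ÷ 2 = 27 beats.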